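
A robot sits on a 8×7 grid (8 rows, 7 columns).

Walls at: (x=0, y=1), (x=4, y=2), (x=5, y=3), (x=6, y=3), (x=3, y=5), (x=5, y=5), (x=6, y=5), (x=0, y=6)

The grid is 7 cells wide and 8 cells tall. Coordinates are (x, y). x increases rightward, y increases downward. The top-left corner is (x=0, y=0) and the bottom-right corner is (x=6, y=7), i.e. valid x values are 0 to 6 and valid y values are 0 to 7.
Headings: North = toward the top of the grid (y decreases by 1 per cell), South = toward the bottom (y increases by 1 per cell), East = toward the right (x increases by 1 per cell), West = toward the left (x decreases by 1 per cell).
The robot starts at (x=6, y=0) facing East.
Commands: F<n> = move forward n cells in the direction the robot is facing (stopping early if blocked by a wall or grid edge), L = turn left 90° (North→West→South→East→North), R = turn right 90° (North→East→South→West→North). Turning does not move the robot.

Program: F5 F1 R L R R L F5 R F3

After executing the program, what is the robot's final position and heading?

Answer: Final position: (x=5, y=2), facing West

Derivation:
Start: (x=6, y=0), facing East
  F5: move forward 0/5 (blocked), now at (x=6, y=0)
  F1: move forward 0/1 (blocked), now at (x=6, y=0)
  R: turn right, now facing South
  L: turn left, now facing East
  R: turn right, now facing South
  R: turn right, now facing West
  L: turn left, now facing South
  F5: move forward 2/5 (blocked), now at (x=6, y=2)
  R: turn right, now facing West
  F3: move forward 1/3 (blocked), now at (x=5, y=2)
Final: (x=5, y=2), facing West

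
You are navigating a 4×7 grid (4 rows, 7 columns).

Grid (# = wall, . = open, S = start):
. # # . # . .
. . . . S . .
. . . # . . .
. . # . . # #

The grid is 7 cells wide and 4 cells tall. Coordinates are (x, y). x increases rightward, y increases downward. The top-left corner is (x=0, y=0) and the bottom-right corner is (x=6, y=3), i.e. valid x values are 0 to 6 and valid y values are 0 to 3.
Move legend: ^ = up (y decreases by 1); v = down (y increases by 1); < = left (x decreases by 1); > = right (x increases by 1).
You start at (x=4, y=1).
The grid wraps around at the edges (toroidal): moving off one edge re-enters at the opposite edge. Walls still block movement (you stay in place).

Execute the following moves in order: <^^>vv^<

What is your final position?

Answer: Final position: (x=4, y=2)

Derivation:
Start: (x=4, y=1)
  < (left): (x=4, y=1) -> (x=3, y=1)
  ^ (up): (x=3, y=1) -> (x=3, y=0)
  ^ (up): (x=3, y=0) -> (x=3, y=3)
  > (right): (x=3, y=3) -> (x=4, y=3)
  v (down): blocked, stay at (x=4, y=3)
  v (down): blocked, stay at (x=4, y=3)
  ^ (up): (x=4, y=3) -> (x=4, y=2)
  < (left): blocked, stay at (x=4, y=2)
Final: (x=4, y=2)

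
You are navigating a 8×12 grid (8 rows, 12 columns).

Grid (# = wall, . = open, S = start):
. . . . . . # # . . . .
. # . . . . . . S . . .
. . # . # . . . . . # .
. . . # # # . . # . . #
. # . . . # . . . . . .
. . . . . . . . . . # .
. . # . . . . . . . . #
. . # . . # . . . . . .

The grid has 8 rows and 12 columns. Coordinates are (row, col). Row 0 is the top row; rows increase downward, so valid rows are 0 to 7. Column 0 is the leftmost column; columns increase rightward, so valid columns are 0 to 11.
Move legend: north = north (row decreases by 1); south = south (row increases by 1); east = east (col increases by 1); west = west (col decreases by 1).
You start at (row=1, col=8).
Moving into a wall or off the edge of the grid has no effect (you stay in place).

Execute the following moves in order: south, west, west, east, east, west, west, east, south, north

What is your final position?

Answer: Final position: (row=2, col=7)

Derivation:
Start: (row=1, col=8)
  south (south): (row=1, col=8) -> (row=2, col=8)
  west (west): (row=2, col=8) -> (row=2, col=7)
  west (west): (row=2, col=7) -> (row=2, col=6)
  east (east): (row=2, col=6) -> (row=2, col=7)
  east (east): (row=2, col=7) -> (row=2, col=8)
  west (west): (row=2, col=8) -> (row=2, col=7)
  west (west): (row=2, col=7) -> (row=2, col=6)
  east (east): (row=2, col=6) -> (row=2, col=7)
  south (south): (row=2, col=7) -> (row=3, col=7)
  north (north): (row=3, col=7) -> (row=2, col=7)
Final: (row=2, col=7)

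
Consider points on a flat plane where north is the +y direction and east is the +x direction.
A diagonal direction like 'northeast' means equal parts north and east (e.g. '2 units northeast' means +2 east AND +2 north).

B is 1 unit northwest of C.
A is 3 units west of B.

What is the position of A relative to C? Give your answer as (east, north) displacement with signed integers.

Answer: A is at (east=-4, north=1) relative to C.

Derivation:
Place C at the origin (east=0, north=0).
  B is 1 unit northwest of C: delta (east=-1, north=+1); B at (east=-1, north=1).
  A is 3 units west of B: delta (east=-3, north=+0); A at (east=-4, north=1).
Therefore A relative to C: (east=-4, north=1).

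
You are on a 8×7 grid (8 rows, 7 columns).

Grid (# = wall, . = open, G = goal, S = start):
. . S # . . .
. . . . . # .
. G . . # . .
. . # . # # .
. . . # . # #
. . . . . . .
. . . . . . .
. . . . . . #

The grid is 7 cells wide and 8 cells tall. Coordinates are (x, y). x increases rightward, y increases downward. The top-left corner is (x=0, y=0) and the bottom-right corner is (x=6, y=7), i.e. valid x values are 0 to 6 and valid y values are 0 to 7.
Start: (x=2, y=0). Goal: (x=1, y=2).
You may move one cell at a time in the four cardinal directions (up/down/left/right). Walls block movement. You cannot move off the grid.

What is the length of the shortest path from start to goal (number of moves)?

BFS from (x=2, y=0) until reaching (x=1, y=2):
  Distance 0: (x=2, y=0)
  Distance 1: (x=1, y=0), (x=2, y=1)
  Distance 2: (x=0, y=0), (x=1, y=1), (x=3, y=1), (x=2, y=2)
  Distance 3: (x=0, y=1), (x=4, y=1), (x=1, y=2), (x=3, y=2)  <- goal reached here
One shortest path (3 moves): (x=2, y=0) -> (x=1, y=0) -> (x=1, y=1) -> (x=1, y=2)

Answer: Shortest path length: 3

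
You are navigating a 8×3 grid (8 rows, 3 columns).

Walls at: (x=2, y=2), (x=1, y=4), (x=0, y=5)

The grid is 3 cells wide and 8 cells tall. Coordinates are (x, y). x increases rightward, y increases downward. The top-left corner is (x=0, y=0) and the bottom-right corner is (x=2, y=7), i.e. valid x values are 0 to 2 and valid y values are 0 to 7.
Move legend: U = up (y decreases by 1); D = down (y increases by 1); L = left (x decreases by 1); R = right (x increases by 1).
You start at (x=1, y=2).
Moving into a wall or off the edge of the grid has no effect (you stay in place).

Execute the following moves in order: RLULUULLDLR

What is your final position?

Answer: Final position: (x=1, y=1)

Derivation:
Start: (x=1, y=2)
  R (right): blocked, stay at (x=1, y=2)
  L (left): (x=1, y=2) -> (x=0, y=2)
  U (up): (x=0, y=2) -> (x=0, y=1)
  L (left): blocked, stay at (x=0, y=1)
  U (up): (x=0, y=1) -> (x=0, y=0)
  U (up): blocked, stay at (x=0, y=0)
  L (left): blocked, stay at (x=0, y=0)
  L (left): blocked, stay at (x=0, y=0)
  D (down): (x=0, y=0) -> (x=0, y=1)
  L (left): blocked, stay at (x=0, y=1)
  R (right): (x=0, y=1) -> (x=1, y=1)
Final: (x=1, y=1)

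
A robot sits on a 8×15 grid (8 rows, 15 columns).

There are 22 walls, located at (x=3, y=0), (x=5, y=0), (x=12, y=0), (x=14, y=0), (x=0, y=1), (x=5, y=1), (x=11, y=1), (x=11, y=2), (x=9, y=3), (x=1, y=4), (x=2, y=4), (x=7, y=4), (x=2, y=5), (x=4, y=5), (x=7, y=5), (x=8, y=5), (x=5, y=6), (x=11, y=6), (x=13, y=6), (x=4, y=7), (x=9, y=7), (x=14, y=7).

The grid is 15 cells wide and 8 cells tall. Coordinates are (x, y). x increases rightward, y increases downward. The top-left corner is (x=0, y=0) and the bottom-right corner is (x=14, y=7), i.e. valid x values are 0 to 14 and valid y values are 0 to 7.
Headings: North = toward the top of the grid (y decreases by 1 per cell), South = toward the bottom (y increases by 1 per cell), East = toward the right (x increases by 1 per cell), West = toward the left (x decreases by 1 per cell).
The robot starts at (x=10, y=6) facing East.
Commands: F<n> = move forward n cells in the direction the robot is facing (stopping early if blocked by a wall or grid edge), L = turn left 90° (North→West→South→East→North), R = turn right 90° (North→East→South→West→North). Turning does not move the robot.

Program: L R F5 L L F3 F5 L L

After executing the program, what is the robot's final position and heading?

Start: (x=10, y=6), facing East
  L: turn left, now facing North
  R: turn right, now facing East
  F5: move forward 0/5 (blocked), now at (x=10, y=6)
  L: turn left, now facing North
  L: turn left, now facing West
  F3: move forward 3, now at (x=7, y=6)
  F5: move forward 1/5 (blocked), now at (x=6, y=6)
  L: turn left, now facing South
  L: turn left, now facing East
Final: (x=6, y=6), facing East

Answer: Final position: (x=6, y=6), facing East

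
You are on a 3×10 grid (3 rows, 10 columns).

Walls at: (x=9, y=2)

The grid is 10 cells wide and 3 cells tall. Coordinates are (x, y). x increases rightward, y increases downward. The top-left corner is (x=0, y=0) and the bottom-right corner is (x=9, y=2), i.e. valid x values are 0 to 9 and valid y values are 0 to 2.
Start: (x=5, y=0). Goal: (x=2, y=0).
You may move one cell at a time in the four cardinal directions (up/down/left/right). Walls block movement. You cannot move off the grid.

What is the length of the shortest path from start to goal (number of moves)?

Answer: Shortest path length: 3

Derivation:
BFS from (x=5, y=0) until reaching (x=2, y=0):
  Distance 0: (x=5, y=0)
  Distance 1: (x=4, y=0), (x=6, y=0), (x=5, y=1)
  Distance 2: (x=3, y=0), (x=7, y=0), (x=4, y=1), (x=6, y=1), (x=5, y=2)
  Distance 3: (x=2, y=0), (x=8, y=0), (x=3, y=1), (x=7, y=1), (x=4, y=2), (x=6, y=2)  <- goal reached here
One shortest path (3 moves): (x=5, y=0) -> (x=4, y=0) -> (x=3, y=0) -> (x=2, y=0)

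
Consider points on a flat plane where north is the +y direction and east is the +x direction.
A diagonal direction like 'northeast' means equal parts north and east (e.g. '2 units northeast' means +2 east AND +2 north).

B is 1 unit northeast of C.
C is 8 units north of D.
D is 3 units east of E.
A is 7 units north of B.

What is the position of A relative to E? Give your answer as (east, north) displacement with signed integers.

Place E at the origin (east=0, north=0).
  D is 3 units east of E: delta (east=+3, north=+0); D at (east=3, north=0).
  C is 8 units north of D: delta (east=+0, north=+8); C at (east=3, north=8).
  B is 1 unit northeast of C: delta (east=+1, north=+1); B at (east=4, north=9).
  A is 7 units north of B: delta (east=+0, north=+7); A at (east=4, north=16).
Therefore A relative to E: (east=4, north=16).

Answer: A is at (east=4, north=16) relative to E.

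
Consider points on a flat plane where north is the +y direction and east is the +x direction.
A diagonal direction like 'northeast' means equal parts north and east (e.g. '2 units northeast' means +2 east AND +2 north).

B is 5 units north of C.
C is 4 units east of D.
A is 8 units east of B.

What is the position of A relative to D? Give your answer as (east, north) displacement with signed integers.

Answer: A is at (east=12, north=5) relative to D.

Derivation:
Place D at the origin (east=0, north=0).
  C is 4 units east of D: delta (east=+4, north=+0); C at (east=4, north=0).
  B is 5 units north of C: delta (east=+0, north=+5); B at (east=4, north=5).
  A is 8 units east of B: delta (east=+8, north=+0); A at (east=12, north=5).
Therefore A relative to D: (east=12, north=5).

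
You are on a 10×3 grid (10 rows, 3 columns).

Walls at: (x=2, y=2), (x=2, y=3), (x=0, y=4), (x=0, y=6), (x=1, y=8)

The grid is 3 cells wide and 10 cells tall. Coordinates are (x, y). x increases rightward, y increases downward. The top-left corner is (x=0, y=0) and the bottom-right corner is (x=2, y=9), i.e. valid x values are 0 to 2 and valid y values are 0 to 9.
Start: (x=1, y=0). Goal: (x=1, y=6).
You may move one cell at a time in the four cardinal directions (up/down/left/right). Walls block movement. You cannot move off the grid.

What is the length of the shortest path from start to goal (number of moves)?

Answer: Shortest path length: 6

Derivation:
BFS from (x=1, y=0) until reaching (x=1, y=6):
  Distance 0: (x=1, y=0)
  Distance 1: (x=0, y=0), (x=2, y=0), (x=1, y=1)
  Distance 2: (x=0, y=1), (x=2, y=1), (x=1, y=2)
  Distance 3: (x=0, y=2), (x=1, y=3)
  Distance 4: (x=0, y=3), (x=1, y=4)
  Distance 5: (x=2, y=4), (x=1, y=5)
  Distance 6: (x=0, y=5), (x=2, y=5), (x=1, y=6)  <- goal reached here
One shortest path (6 moves): (x=1, y=0) -> (x=1, y=1) -> (x=1, y=2) -> (x=1, y=3) -> (x=1, y=4) -> (x=1, y=5) -> (x=1, y=6)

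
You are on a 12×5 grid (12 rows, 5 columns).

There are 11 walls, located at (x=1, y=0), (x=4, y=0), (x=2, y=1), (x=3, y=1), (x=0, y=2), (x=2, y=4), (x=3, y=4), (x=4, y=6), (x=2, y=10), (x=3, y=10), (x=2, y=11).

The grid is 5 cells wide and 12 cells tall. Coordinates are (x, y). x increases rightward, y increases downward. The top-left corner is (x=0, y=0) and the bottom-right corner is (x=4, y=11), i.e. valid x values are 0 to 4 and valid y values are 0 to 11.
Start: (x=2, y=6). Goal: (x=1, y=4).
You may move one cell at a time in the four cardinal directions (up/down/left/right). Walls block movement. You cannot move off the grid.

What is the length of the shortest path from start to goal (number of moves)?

BFS from (x=2, y=6) until reaching (x=1, y=4):
  Distance 0: (x=2, y=6)
  Distance 1: (x=2, y=5), (x=1, y=6), (x=3, y=6), (x=2, y=7)
  Distance 2: (x=1, y=5), (x=3, y=5), (x=0, y=6), (x=1, y=7), (x=3, y=7), (x=2, y=8)
  Distance 3: (x=1, y=4), (x=0, y=5), (x=4, y=5), (x=0, y=7), (x=4, y=7), (x=1, y=8), (x=3, y=8), (x=2, y=9)  <- goal reached here
One shortest path (3 moves): (x=2, y=6) -> (x=1, y=6) -> (x=1, y=5) -> (x=1, y=4)

Answer: Shortest path length: 3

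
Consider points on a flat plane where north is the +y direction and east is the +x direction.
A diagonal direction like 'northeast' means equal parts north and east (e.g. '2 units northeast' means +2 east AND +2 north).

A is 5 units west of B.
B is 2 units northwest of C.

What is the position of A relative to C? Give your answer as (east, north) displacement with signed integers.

Answer: A is at (east=-7, north=2) relative to C.

Derivation:
Place C at the origin (east=0, north=0).
  B is 2 units northwest of C: delta (east=-2, north=+2); B at (east=-2, north=2).
  A is 5 units west of B: delta (east=-5, north=+0); A at (east=-7, north=2).
Therefore A relative to C: (east=-7, north=2).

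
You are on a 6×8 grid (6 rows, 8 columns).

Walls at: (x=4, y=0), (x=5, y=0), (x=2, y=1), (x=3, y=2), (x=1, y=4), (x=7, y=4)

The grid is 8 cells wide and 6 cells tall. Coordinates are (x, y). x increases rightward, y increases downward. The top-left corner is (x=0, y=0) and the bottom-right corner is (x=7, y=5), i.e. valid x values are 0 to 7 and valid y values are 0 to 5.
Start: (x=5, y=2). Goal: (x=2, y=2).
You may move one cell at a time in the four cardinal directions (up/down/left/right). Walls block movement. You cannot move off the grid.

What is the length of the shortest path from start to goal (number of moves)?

Answer: Shortest path length: 5

Derivation:
BFS from (x=5, y=2) until reaching (x=2, y=2):
  Distance 0: (x=5, y=2)
  Distance 1: (x=5, y=1), (x=4, y=2), (x=6, y=2), (x=5, y=3)
  Distance 2: (x=4, y=1), (x=6, y=1), (x=7, y=2), (x=4, y=3), (x=6, y=3), (x=5, y=4)
  Distance 3: (x=6, y=0), (x=3, y=1), (x=7, y=1), (x=3, y=3), (x=7, y=3), (x=4, y=4), (x=6, y=4), (x=5, y=5)
  Distance 4: (x=3, y=0), (x=7, y=0), (x=2, y=3), (x=3, y=4), (x=4, y=5), (x=6, y=5)
  Distance 5: (x=2, y=0), (x=2, y=2), (x=1, y=3), (x=2, y=4), (x=3, y=5), (x=7, y=5)  <- goal reached here
One shortest path (5 moves): (x=5, y=2) -> (x=4, y=2) -> (x=4, y=3) -> (x=3, y=3) -> (x=2, y=3) -> (x=2, y=2)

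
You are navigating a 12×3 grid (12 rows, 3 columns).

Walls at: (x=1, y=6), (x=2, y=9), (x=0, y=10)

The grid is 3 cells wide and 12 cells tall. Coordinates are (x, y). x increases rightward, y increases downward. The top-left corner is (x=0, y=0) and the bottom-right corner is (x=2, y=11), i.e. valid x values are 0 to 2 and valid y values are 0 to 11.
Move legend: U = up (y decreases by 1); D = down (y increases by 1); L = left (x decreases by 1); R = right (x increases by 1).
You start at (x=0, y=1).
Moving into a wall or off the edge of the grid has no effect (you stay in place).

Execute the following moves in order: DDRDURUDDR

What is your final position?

Start: (x=0, y=1)
  D (down): (x=0, y=1) -> (x=0, y=2)
  D (down): (x=0, y=2) -> (x=0, y=3)
  R (right): (x=0, y=3) -> (x=1, y=3)
  D (down): (x=1, y=3) -> (x=1, y=4)
  U (up): (x=1, y=4) -> (x=1, y=3)
  R (right): (x=1, y=3) -> (x=2, y=3)
  U (up): (x=2, y=3) -> (x=2, y=2)
  D (down): (x=2, y=2) -> (x=2, y=3)
  D (down): (x=2, y=3) -> (x=2, y=4)
  R (right): blocked, stay at (x=2, y=4)
Final: (x=2, y=4)

Answer: Final position: (x=2, y=4)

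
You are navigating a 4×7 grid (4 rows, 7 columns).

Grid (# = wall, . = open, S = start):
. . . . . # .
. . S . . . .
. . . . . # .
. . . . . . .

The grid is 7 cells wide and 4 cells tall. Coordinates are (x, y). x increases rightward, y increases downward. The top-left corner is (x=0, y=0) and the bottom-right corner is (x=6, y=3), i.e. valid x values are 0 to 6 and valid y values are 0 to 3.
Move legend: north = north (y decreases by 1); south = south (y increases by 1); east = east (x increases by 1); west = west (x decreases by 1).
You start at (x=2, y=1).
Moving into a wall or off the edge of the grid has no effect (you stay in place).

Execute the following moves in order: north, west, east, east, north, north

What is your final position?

Start: (x=2, y=1)
  north (north): (x=2, y=1) -> (x=2, y=0)
  west (west): (x=2, y=0) -> (x=1, y=0)
  east (east): (x=1, y=0) -> (x=2, y=0)
  east (east): (x=2, y=0) -> (x=3, y=0)
  north (north): blocked, stay at (x=3, y=0)
  north (north): blocked, stay at (x=3, y=0)
Final: (x=3, y=0)

Answer: Final position: (x=3, y=0)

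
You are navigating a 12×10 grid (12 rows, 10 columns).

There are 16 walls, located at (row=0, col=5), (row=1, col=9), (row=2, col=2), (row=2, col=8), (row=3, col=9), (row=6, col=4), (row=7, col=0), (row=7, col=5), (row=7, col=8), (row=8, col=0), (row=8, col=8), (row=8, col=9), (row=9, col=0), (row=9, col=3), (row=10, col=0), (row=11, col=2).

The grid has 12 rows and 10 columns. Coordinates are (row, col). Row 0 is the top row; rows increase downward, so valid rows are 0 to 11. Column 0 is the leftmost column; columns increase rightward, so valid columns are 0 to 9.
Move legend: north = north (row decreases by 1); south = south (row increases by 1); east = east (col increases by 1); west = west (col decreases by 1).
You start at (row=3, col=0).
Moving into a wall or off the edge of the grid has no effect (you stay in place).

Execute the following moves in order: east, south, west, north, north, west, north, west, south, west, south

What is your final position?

Answer: Final position: (row=3, col=0)

Derivation:
Start: (row=3, col=0)
  east (east): (row=3, col=0) -> (row=3, col=1)
  south (south): (row=3, col=1) -> (row=4, col=1)
  west (west): (row=4, col=1) -> (row=4, col=0)
  north (north): (row=4, col=0) -> (row=3, col=0)
  north (north): (row=3, col=0) -> (row=2, col=0)
  west (west): blocked, stay at (row=2, col=0)
  north (north): (row=2, col=0) -> (row=1, col=0)
  west (west): blocked, stay at (row=1, col=0)
  south (south): (row=1, col=0) -> (row=2, col=0)
  west (west): blocked, stay at (row=2, col=0)
  south (south): (row=2, col=0) -> (row=3, col=0)
Final: (row=3, col=0)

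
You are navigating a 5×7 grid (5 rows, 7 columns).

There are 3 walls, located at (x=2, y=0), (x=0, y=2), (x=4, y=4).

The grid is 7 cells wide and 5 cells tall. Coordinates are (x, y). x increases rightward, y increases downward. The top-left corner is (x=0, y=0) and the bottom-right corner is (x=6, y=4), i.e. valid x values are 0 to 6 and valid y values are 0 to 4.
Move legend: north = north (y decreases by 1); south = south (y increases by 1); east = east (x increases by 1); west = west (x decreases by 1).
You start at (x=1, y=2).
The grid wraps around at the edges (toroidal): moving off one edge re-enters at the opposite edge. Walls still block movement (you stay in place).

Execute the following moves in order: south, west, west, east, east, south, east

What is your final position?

Start: (x=1, y=2)
  south (south): (x=1, y=2) -> (x=1, y=3)
  west (west): (x=1, y=3) -> (x=0, y=3)
  west (west): (x=0, y=3) -> (x=6, y=3)
  east (east): (x=6, y=3) -> (x=0, y=3)
  east (east): (x=0, y=3) -> (x=1, y=3)
  south (south): (x=1, y=3) -> (x=1, y=4)
  east (east): (x=1, y=4) -> (x=2, y=4)
Final: (x=2, y=4)

Answer: Final position: (x=2, y=4)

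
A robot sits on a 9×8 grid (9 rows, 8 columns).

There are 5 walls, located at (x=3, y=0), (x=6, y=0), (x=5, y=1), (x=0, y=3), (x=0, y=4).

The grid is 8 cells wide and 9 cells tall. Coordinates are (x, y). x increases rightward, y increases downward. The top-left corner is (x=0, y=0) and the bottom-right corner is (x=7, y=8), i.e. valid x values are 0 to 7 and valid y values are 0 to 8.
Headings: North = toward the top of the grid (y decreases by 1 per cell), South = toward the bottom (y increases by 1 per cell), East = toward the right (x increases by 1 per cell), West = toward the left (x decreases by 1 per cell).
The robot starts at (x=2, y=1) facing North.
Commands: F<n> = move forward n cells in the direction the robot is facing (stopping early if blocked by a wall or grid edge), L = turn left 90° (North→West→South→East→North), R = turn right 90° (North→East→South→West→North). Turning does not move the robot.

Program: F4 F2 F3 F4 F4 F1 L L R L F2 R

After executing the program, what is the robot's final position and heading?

Answer: Final position: (x=2, y=2), facing West

Derivation:
Start: (x=2, y=1), facing North
  F4: move forward 1/4 (blocked), now at (x=2, y=0)
  F2: move forward 0/2 (blocked), now at (x=2, y=0)
  F3: move forward 0/3 (blocked), now at (x=2, y=0)
  F4: move forward 0/4 (blocked), now at (x=2, y=0)
  F4: move forward 0/4 (blocked), now at (x=2, y=0)
  F1: move forward 0/1 (blocked), now at (x=2, y=0)
  L: turn left, now facing West
  L: turn left, now facing South
  R: turn right, now facing West
  L: turn left, now facing South
  F2: move forward 2, now at (x=2, y=2)
  R: turn right, now facing West
Final: (x=2, y=2), facing West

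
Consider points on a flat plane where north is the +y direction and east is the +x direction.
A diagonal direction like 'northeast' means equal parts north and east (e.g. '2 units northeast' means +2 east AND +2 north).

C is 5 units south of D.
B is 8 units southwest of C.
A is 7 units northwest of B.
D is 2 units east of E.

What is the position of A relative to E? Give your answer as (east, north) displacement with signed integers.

Answer: A is at (east=-13, north=-6) relative to E.

Derivation:
Place E at the origin (east=0, north=0).
  D is 2 units east of E: delta (east=+2, north=+0); D at (east=2, north=0).
  C is 5 units south of D: delta (east=+0, north=-5); C at (east=2, north=-5).
  B is 8 units southwest of C: delta (east=-8, north=-8); B at (east=-6, north=-13).
  A is 7 units northwest of B: delta (east=-7, north=+7); A at (east=-13, north=-6).
Therefore A relative to E: (east=-13, north=-6).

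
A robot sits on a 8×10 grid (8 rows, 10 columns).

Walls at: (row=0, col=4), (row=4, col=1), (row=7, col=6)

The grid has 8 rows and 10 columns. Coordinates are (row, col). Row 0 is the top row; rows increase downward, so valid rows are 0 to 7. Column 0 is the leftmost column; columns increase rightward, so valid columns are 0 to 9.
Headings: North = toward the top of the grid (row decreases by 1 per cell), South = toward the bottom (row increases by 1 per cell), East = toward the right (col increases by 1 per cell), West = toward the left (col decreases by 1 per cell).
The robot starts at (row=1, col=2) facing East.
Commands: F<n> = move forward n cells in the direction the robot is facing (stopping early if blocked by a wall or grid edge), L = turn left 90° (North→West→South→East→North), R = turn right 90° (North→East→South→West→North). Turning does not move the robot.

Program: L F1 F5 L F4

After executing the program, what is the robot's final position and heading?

Answer: Final position: (row=0, col=0), facing West

Derivation:
Start: (row=1, col=2), facing East
  L: turn left, now facing North
  F1: move forward 1, now at (row=0, col=2)
  F5: move forward 0/5 (blocked), now at (row=0, col=2)
  L: turn left, now facing West
  F4: move forward 2/4 (blocked), now at (row=0, col=0)
Final: (row=0, col=0), facing West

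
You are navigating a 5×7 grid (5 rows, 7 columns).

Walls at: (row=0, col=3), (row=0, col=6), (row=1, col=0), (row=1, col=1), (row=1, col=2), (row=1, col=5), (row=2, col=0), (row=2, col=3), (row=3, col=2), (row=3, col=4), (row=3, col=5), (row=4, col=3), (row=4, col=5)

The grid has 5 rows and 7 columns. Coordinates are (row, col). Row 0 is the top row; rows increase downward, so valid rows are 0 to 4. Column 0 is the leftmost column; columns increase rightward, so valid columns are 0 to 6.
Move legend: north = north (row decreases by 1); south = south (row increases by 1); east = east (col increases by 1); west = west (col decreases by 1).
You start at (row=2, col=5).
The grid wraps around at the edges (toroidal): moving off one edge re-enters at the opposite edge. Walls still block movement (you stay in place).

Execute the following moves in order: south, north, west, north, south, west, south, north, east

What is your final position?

Answer: Final position: (row=1, col=4)

Derivation:
Start: (row=2, col=5)
  south (south): blocked, stay at (row=2, col=5)
  north (north): blocked, stay at (row=2, col=5)
  west (west): (row=2, col=5) -> (row=2, col=4)
  north (north): (row=2, col=4) -> (row=1, col=4)
  south (south): (row=1, col=4) -> (row=2, col=4)
  west (west): blocked, stay at (row=2, col=4)
  south (south): blocked, stay at (row=2, col=4)
  north (north): (row=2, col=4) -> (row=1, col=4)
  east (east): blocked, stay at (row=1, col=4)
Final: (row=1, col=4)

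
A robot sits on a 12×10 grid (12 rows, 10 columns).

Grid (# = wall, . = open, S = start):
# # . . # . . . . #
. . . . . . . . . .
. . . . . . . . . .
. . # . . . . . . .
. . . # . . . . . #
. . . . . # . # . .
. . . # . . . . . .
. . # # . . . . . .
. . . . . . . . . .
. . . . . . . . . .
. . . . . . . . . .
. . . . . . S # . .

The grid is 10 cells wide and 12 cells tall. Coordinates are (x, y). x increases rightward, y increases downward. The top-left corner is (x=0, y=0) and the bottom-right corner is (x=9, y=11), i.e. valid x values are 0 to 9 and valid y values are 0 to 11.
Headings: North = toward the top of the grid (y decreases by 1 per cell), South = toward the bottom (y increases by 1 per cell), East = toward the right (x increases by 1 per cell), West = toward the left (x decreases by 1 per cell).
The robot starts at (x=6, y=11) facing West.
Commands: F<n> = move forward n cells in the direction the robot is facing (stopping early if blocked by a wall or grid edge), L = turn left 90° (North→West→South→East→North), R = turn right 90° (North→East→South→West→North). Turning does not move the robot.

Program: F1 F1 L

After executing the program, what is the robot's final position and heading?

Start: (x=6, y=11), facing West
  F1: move forward 1, now at (x=5, y=11)
  F1: move forward 1, now at (x=4, y=11)
  L: turn left, now facing South
Final: (x=4, y=11), facing South

Answer: Final position: (x=4, y=11), facing South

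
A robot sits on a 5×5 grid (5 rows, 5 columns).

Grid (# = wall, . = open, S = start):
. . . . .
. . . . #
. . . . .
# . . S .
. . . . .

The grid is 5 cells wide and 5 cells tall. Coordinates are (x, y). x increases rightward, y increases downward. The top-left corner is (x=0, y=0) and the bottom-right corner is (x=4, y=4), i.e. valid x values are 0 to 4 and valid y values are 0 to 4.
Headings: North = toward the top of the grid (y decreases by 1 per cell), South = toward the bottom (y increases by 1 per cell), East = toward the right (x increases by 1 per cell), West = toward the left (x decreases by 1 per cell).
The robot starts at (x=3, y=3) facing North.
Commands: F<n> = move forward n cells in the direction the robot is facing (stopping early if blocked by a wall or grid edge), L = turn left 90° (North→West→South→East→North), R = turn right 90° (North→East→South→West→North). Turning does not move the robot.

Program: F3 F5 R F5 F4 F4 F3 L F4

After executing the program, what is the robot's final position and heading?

Answer: Final position: (x=4, y=0), facing North

Derivation:
Start: (x=3, y=3), facing North
  F3: move forward 3, now at (x=3, y=0)
  F5: move forward 0/5 (blocked), now at (x=3, y=0)
  R: turn right, now facing East
  F5: move forward 1/5 (blocked), now at (x=4, y=0)
  F4: move forward 0/4 (blocked), now at (x=4, y=0)
  F4: move forward 0/4 (blocked), now at (x=4, y=0)
  F3: move forward 0/3 (blocked), now at (x=4, y=0)
  L: turn left, now facing North
  F4: move forward 0/4 (blocked), now at (x=4, y=0)
Final: (x=4, y=0), facing North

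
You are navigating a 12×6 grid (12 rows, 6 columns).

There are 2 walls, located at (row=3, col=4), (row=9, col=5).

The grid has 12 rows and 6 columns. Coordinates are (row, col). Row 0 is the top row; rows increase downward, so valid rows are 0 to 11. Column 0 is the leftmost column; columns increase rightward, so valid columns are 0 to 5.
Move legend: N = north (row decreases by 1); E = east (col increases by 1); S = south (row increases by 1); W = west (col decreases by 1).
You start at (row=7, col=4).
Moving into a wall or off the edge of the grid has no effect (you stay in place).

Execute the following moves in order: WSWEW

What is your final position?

Start: (row=7, col=4)
  W (west): (row=7, col=4) -> (row=7, col=3)
  S (south): (row=7, col=3) -> (row=8, col=3)
  W (west): (row=8, col=3) -> (row=8, col=2)
  E (east): (row=8, col=2) -> (row=8, col=3)
  W (west): (row=8, col=3) -> (row=8, col=2)
Final: (row=8, col=2)

Answer: Final position: (row=8, col=2)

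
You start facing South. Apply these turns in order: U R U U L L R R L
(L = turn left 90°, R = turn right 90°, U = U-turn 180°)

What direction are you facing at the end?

Answer: Final heading: North

Derivation:
Start: South
  U (U-turn (180°)) -> North
  R (right (90° clockwise)) -> East
  U (U-turn (180°)) -> West
  U (U-turn (180°)) -> East
  L (left (90° counter-clockwise)) -> North
  L (left (90° counter-clockwise)) -> West
  R (right (90° clockwise)) -> North
  R (right (90° clockwise)) -> East
  L (left (90° counter-clockwise)) -> North
Final: North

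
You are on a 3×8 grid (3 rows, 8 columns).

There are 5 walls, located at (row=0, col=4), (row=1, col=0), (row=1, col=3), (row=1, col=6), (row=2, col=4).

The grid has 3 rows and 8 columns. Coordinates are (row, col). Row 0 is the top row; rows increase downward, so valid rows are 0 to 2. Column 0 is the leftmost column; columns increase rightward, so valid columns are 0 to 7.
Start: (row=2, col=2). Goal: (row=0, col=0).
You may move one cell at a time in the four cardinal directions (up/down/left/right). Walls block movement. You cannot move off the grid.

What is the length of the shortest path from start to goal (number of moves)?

Answer: Shortest path length: 4

Derivation:
BFS from (row=2, col=2) until reaching (row=0, col=0):
  Distance 0: (row=2, col=2)
  Distance 1: (row=1, col=2), (row=2, col=1), (row=2, col=3)
  Distance 2: (row=0, col=2), (row=1, col=1), (row=2, col=0)
  Distance 3: (row=0, col=1), (row=0, col=3)
  Distance 4: (row=0, col=0)  <- goal reached here
One shortest path (4 moves): (row=2, col=2) -> (row=2, col=1) -> (row=1, col=1) -> (row=0, col=1) -> (row=0, col=0)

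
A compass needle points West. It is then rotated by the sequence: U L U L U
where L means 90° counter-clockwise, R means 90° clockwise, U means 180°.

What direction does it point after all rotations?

Answer: Final heading: West

Derivation:
Start: West
  U (U-turn (180°)) -> East
  L (left (90° counter-clockwise)) -> North
  U (U-turn (180°)) -> South
  L (left (90° counter-clockwise)) -> East
  U (U-turn (180°)) -> West
Final: West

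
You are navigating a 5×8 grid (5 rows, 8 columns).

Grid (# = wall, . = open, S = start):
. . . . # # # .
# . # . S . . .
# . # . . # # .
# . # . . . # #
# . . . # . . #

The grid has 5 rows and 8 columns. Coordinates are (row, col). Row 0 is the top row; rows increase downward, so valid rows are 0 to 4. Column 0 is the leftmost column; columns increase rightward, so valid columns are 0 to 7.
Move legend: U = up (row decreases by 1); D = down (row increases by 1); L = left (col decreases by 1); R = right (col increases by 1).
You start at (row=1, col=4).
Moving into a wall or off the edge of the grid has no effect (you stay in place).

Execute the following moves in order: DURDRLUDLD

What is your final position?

Answer: Final position: (row=2, col=4)

Derivation:
Start: (row=1, col=4)
  D (down): (row=1, col=4) -> (row=2, col=4)
  U (up): (row=2, col=4) -> (row=1, col=4)
  R (right): (row=1, col=4) -> (row=1, col=5)
  D (down): blocked, stay at (row=1, col=5)
  R (right): (row=1, col=5) -> (row=1, col=6)
  L (left): (row=1, col=6) -> (row=1, col=5)
  U (up): blocked, stay at (row=1, col=5)
  D (down): blocked, stay at (row=1, col=5)
  L (left): (row=1, col=5) -> (row=1, col=4)
  D (down): (row=1, col=4) -> (row=2, col=4)
Final: (row=2, col=4)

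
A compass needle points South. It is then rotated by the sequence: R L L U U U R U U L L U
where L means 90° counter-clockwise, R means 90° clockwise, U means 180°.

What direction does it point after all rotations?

Start: South
  R (right (90° clockwise)) -> West
  L (left (90° counter-clockwise)) -> South
  L (left (90° counter-clockwise)) -> East
  U (U-turn (180°)) -> West
  U (U-turn (180°)) -> East
  U (U-turn (180°)) -> West
  R (right (90° clockwise)) -> North
  U (U-turn (180°)) -> South
  U (U-turn (180°)) -> North
  L (left (90° counter-clockwise)) -> West
  L (left (90° counter-clockwise)) -> South
  U (U-turn (180°)) -> North
Final: North

Answer: Final heading: North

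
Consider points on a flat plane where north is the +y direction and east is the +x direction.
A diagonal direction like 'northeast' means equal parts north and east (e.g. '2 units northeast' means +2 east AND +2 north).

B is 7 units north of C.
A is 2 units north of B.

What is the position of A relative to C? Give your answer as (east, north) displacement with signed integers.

Place C at the origin (east=0, north=0).
  B is 7 units north of C: delta (east=+0, north=+7); B at (east=0, north=7).
  A is 2 units north of B: delta (east=+0, north=+2); A at (east=0, north=9).
Therefore A relative to C: (east=0, north=9).

Answer: A is at (east=0, north=9) relative to C.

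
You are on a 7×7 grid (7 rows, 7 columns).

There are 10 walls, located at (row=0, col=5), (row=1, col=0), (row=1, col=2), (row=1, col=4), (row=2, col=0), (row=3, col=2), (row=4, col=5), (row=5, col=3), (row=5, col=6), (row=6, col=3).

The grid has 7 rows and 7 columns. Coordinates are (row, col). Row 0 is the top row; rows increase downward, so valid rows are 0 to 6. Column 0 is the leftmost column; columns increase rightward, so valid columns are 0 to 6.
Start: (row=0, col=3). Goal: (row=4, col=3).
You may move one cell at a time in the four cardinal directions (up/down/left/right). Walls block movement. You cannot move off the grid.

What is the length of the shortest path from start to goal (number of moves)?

Answer: Shortest path length: 4

Derivation:
BFS from (row=0, col=3) until reaching (row=4, col=3):
  Distance 0: (row=0, col=3)
  Distance 1: (row=0, col=2), (row=0, col=4), (row=1, col=3)
  Distance 2: (row=0, col=1), (row=2, col=3)
  Distance 3: (row=0, col=0), (row=1, col=1), (row=2, col=2), (row=2, col=4), (row=3, col=3)
  Distance 4: (row=2, col=1), (row=2, col=5), (row=3, col=4), (row=4, col=3)  <- goal reached here
One shortest path (4 moves): (row=0, col=3) -> (row=1, col=3) -> (row=2, col=3) -> (row=3, col=3) -> (row=4, col=3)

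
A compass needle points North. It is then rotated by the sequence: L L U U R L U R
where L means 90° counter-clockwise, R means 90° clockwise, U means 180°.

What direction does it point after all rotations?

Answer: Final heading: East

Derivation:
Start: North
  L (left (90° counter-clockwise)) -> West
  L (left (90° counter-clockwise)) -> South
  U (U-turn (180°)) -> North
  U (U-turn (180°)) -> South
  R (right (90° clockwise)) -> West
  L (left (90° counter-clockwise)) -> South
  U (U-turn (180°)) -> North
  R (right (90° clockwise)) -> East
Final: East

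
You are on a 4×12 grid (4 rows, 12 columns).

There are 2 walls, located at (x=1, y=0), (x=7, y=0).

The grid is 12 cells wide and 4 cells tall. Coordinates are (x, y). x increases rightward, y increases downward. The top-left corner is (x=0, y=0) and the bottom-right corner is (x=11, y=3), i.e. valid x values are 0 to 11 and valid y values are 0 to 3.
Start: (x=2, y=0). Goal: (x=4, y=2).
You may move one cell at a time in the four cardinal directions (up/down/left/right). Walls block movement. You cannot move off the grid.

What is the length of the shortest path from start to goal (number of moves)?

BFS from (x=2, y=0) until reaching (x=4, y=2):
  Distance 0: (x=2, y=0)
  Distance 1: (x=3, y=0), (x=2, y=1)
  Distance 2: (x=4, y=0), (x=1, y=1), (x=3, y=1), (x=2, y=2)
  Distance 3: (x=5, y=0), (x=0, y=1), (x=4, y=1), (x=1, y=2), (x=3, y=2), (x=2, y=3)
  Distance 4: (x=0, y=0), (x=6, y=0), (x=5, y=1), (x=0, y=2), (x=4, y=2), (x=1, y=3), (x=3, y=3)  <- goal reached here
One shortest path (4 moves): (x=2, y=0) -> (x=3, y=0) -> (x=4, y=0) -> (x=4, y=1) -> (x=4, y=2)

Answer: Shortest path length: 4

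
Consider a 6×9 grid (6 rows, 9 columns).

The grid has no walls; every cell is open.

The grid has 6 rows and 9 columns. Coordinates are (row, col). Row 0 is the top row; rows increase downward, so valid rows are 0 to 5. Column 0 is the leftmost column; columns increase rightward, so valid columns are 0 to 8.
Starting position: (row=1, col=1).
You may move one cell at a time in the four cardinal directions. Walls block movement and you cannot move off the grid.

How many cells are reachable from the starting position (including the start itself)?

Answer: Reachable cells: 54

Derivation:
BFS flood-fill from (row=1, col=1):
  Distance 0: (row=1, col=1)
  Distance 1: (row=0, col=1), (row=1, col=0), (row=1, col=2), (row=2, col=1)
  Distance 2: (row=0, col=0), (row=0, col=2), (row=1, col=3), (row=2, col=0), (row=2, col=2), (row=3, col=1)
  Distance 3: (row=0, col=3), (row=1, col=4), (row=2, col=3), (row=3, col=0), (row=3, col=2), (row=4, col=1)
  Distance 4: (row=0, col=4), (row=1, col=5), (row=2, col=4), (row=3, col=3), (row=4, col=0), (row=4, col=2), (row=5, col=1)
  Distance 5: (row=0, col=5), (row=1, col=6), (row=2, col=5), (row=3, col=4), (row=4, col=3), (row=5, col=0), (row=5, col=2)
  Distance 6: (row=0, col=6), (row=1, col=7), (row=2, col=6), (row=3, col=5), (row=4, col=4), (row=5, col=3)
  Distance 7: (row=0, col=7), (row=1, col=8), (row=2, col=7), (row=3, col=6), (row=4, col=5), (row=5, col=4)
  Distance 8: (row=0, col=8), (row=2, col=8), (row=3, col=7), (row=4, col=6), (row=5, col=5)
  Distance 9: (row=3, col=8), (row=4, col=7), (row=5, col=6)
  Distance 10: (row=4, col=8), (row=5, col=7)
  Distance 11: (row=5, col=8)
Total reachable: 54 (grid has 54 open cells total)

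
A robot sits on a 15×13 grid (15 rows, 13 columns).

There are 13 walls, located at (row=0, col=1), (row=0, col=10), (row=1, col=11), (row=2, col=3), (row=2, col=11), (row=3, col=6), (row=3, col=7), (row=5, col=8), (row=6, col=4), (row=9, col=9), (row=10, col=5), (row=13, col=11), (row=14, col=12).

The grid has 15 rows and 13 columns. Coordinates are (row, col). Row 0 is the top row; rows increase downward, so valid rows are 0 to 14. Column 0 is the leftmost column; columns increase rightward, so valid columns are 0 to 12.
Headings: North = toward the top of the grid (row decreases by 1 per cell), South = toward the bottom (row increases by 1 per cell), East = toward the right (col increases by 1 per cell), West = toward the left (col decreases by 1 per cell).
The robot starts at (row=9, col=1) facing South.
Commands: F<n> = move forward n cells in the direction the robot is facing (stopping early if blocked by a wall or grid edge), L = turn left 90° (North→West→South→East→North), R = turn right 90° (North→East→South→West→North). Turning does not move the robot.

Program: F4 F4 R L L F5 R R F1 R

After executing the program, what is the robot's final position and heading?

Answer: Final position: (row=14, col=5), facing North

Derivation:
Start: (row=9, col=1), facing South
  F4: move forward 4, now at (row=13, col=1)
  F4: move forward 1/4 (blocked), now at (row=14, col=1)
  R: turn right, now facing West
  L: turn left, now facing South
  L: turn left, now facing East
  F5: move forward 5, now at (row=14, col=6)
  R: turn right, now facing South
  R: turn right, now facing West
  F1: move forward 1, now at (row=14, col=5)
  R: turn right, now facing North
Final: (row=14, col=5), facing North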